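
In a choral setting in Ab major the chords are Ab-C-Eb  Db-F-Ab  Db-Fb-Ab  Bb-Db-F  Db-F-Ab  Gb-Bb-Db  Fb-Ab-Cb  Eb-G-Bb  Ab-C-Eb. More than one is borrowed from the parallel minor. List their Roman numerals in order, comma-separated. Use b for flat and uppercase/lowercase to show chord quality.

iv, bVII, bVI

In Ab major the diatonic chords are Ab, Bbm, Cm, Db, Eb, Fm, Gdim. Ab–C–Eb = Ab, Db–F–Ab = Db, Bb–Db–F = Bbm and Eb–G–Bb = Eb all belong to that set. Db–Fb–Ab is not: scale degree 4 in Ab major carries Db (IV). In Ab minor the chord on that degree is Dbm, so here it functions as iv, borrowed from the parallel minor. Gb–Bb–Db is not: scale degree 7 in Ab major carries Gdim (vii°). In Ab minor the chord on that degree is Gb, so here it functions as bVII, borrowed from the parallel minor. But Fb–Ab–Cb is foreign: the diatonic vi on degree 6 is Fm, whereas Fb comes from Ab minor. It is labeled bVI.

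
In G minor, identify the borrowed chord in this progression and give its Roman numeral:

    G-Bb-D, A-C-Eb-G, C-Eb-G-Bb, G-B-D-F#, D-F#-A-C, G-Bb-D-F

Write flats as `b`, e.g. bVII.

Imaj7

In G minor (with V from harmonic minor) the diatonic chords are Gm, Adim, Bb, Cm, D, Eb, F. G–Bb–D = Gm, A–C–Eb–G = Am7b5, C–Eb–G–Bb = Cm7, D–F#–A–C = D7 and G–Bb–D–F = Gm7 are all diatonic. G–B–D–F# doesn't fit — on degree 1 G minor would have Gm (i). Gmaj7 is the degree-1 chord of G major, so it is the borrowed Imaj7.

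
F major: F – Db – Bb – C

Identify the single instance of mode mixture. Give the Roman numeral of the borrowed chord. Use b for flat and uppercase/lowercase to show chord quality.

In F major the diatonic chords are F, Gm, Am, Bb, C, Dm, Edim. F, Bb and C are all diatonic. But Db (Db–F–Ab) is foreign: the diatonic vi on degree 6 is Dm, whereas Db comes from F minor. It is labeled bVI.

bVI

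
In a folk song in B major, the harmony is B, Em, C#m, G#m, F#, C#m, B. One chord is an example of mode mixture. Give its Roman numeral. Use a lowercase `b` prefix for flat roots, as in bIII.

iv

The diatonic triads in B major are B, C#m, D#m, E, F#, G#m, A#dim. Of the given chords, B, C#m, G#m and F# are diatonic. Em (E–G–B) is not: scale degree 4 in B major carries E (IV). In B minor the chord on that degree is Em, so here it functions as iv, borrowed from the parallel minor.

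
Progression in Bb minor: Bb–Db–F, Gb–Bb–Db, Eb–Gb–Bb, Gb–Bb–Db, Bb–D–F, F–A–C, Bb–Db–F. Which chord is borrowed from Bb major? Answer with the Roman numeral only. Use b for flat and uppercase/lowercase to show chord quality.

In Bb minor (with V from harmonic minor) the diatonic chords are Bbm, Cdim, Db, Ebm, F, Gb, Ab. Bb–Db–F = Bbm, Gb–Bb–Db = Gb, Eb–Gb–Bb = Ebm and F–A–C = F all belong to that set. Bb–D–F doesn't fit — on degree 1 Bb minor would have Bbm (i). Bb is the degree-1 chord of Bb major, so it is the borrowed I.

I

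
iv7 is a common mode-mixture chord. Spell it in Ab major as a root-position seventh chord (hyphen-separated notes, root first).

iv7 is built on scale degree 4, which is Db in both Ab major and its parallel. Stacking thirds in Ab minor on Db gives Db–Fb–Ab–Cb.

Db-Fb-Ab-Cb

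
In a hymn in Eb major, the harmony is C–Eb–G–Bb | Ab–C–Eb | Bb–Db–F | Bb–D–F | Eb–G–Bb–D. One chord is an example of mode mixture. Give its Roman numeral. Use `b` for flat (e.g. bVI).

The diatonic triads in Eb major are Eb, Fm, Gm, Ab, Bb, Cm, Ddim. Of the given chords, C–Eb–G–Bb = Cm7, Ab–C–Eb = Ab, Bb–D–F = Bb and Eb–G–Bb–D = Ebmaj7 are diatonic. Bb–Db–F doesn't fit — on degree 5 Eb major would have Bb (V). Bbm is the degree-5 chord of Eb minor, so it is the borrowed v.

v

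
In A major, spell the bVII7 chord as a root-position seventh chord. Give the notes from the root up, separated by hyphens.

Scale degree 7 in A major is G#. bVII7 uses the lowered form, G, taken from A minor. In A minor the chord on G is G–B–D–F.

G-B-D-F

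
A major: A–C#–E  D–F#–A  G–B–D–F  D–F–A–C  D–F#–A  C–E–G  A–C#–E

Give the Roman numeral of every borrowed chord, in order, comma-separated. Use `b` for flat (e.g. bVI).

bVII7, iv7, bIII

A major has the diatonic set A, Bm, C#m, D, E, F#m, G#dim. A–C#–E = A and D–F#–A = D both belong to that set. G–B–D–F doesn't fit — on degree 7 A major would have G#dim (vii°). G7 is the degree-7 chord of A minor, so it is the borrowed bVII7. D–F–A–C is not: scale degree 4 in A major carries D (IV). In A minor the chord on that degree is Dm7, so here it functions as iv7, borrowed from the parallel minor. C–E–G is not: scale degree 3 in A major carries C#m (iii). In A minor the chord on that degree is C, so here it functions as bIII, borrowed from the parallel minor.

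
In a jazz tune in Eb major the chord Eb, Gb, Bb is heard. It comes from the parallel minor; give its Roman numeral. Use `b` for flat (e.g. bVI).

Eb is scale degree 1 in Eb major. The diatonic chord on degree 1 would be Eb (I), but Eb–Gb–Bb is the minor chord from Eb minor. As a borrowed chord it is labeled i.

i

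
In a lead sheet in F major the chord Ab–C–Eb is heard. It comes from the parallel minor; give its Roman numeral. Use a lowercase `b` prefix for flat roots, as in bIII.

bIII

The root Ab is the lowered 3rd scale degree — diatonically F major has A there. Ab–C–Eb is a major chord — the form found in F minor, not the diatonic iii (Am). Borrowed into F major it is written bIII.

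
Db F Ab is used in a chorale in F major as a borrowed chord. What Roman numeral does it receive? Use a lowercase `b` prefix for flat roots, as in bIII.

Db is the lowered form of scale degree 6 in F major (the diatonic degree 6 is D). Db–F–Ab is a major chord — the form found in F minor, not the diatonic vi (Dm). Borrowed into F major it is written bVI.

bVI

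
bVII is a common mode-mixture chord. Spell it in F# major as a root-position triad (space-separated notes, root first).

E G# B

The root of bVII is the lowered 7th degree: E# becomes E. Stacking thirds in F# minor on E gives E–G#–B.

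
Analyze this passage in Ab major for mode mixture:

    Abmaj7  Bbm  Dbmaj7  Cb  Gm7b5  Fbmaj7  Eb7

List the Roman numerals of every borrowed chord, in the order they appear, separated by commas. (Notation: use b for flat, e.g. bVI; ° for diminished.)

In Ab major the diatonic chords are Ab, Bbm, Cm, Db, Eb, Fm, Gdim. Abmaj7, Bbm, Dbmaj7, Gm7b5 and Eb7 are all diatonic. Cb (Cb–Eb–Gb) doesn't fit — on degree 3 Ab major would have Cm (iii). Cb is the degree-3 chord of Ab minor, so it is the borrowed bIII. But Fbmaj7 (Fb–Ab–Cb–Eb) is foreign: the diatonic vi on degree 6 is Fm, whereas Fbmaj7 comes from Ab minor. It is labeled bVImaj7.

bIII, bVImaj7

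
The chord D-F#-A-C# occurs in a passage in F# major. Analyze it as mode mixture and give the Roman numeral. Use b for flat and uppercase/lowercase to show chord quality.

In F# major scale degree 6 is D#; D is its lowered form, from F# minor. D–F#–A–C# is a major-seventh chord — the form found in F# minor, not the diatonic vi (D#m). Borrowed into F# major it is written bVImaj7.

bVImaj7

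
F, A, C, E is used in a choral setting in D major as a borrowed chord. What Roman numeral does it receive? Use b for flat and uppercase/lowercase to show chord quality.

The root F is the lowered 3rd scale degree — diatonically D major has F# there. Diatonically D major has F#m (iii) on that degree; F–A–C–E is instead the major-seventh chord native to D minor, so it takes the label bIIImaj7.

bIIImaj7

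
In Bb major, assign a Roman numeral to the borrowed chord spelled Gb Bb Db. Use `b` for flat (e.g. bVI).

Gb is the lowered form of scale degree 6 in Bb major (the diatonic degree 6 is G). Gb–Bb–Db is a major chord — the form found in Bb minor, not the diatonic vi (Gm). Borrowed into Bb major it is written bVI.

bVI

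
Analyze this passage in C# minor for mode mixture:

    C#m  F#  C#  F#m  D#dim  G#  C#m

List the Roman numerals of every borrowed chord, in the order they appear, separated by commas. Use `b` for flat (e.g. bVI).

The diatonic triads in C# minor (with V from harmonic minor) are C#m, D#dim, E, F#m, G#, A, B. Of the given chords, C#m, F#m, D#dim and G# are diatonic. F# (F#–A#–C#) doesn't fit — on degree 4 C# minor would have F#m (iv). F# is the degree-4 chord of C# major, so it is the borrowed IV. But C# (C#–E#–G#) is foreign: the diatonic i on degree 1 is C#m, whereas C# comes from C# major. It is labeled I.

IV, I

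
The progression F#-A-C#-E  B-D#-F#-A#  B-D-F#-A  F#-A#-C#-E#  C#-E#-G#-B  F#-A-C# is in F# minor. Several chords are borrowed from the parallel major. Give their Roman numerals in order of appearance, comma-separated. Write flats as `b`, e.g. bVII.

IVmaj7, Imaj7

The diatonic triads in F# minor (with V from harmonic minor) are F#m, G#dim, A, Bm, C#, D, E. F#–A–C#–E = F#m7, B–D–F#–A = Bm7, C#–E#–G#–B = C#7 and F#–A–C# = F#m all belong to that set. But B–D#–F#–A# is foreign: the diatonic iv on degree 4 is Bm, whereas Bmaj7 comes from F# major. It is labeled IVmaj7. F#–A#–C#–E# is not: scale degree 1 in F# minor carries F#m (i). In F# major the chord on that degree is F#maj7, so here it functions as Imaj7, borrowed from the parallel major.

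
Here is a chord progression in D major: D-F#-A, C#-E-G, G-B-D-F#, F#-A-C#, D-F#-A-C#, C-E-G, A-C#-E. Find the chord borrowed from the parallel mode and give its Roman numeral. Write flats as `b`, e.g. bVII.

bVII

The diatonic triads in D major are D, Em, F#m, G, A, Bm, C#dim. Of the given chords, D–F#–A = D, C#–E–G = C#dim, G–B–D–F# = Gmaj7, F#–A–C# = F#m, D–F#–A–C# = Dmaj7 and A–C#–E = A are diatonic. C–E–G is not: scale degree 7 in D major carries C#dim (vii°). In D minor the chord on that degree is C, so here it functions as bVII, borrowed from the parallel minor.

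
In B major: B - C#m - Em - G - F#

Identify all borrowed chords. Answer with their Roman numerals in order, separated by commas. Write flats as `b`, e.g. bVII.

The diatonic triads in B major are B, C#m, D#m, E, F#, G#m, A#dim. B, C#m and F# are all diatonic. Em (E–G–B) doesn't fit — on degree 4 B major would have E (IV). Em is the degree-4 chord of B minor, so it is the borrowed iv. But G (G–B–D) is foreign: the diatonic vi on degree 6 is G#m, whereas G comes from B minor. It is labeled bVI.

iv, bVI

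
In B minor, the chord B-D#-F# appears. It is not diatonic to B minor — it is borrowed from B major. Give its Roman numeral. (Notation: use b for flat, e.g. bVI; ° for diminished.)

The root B is the diatonic 1st degree of B minor; the borrowing shows in the chord quality. B–D#–F# is a major chord — the form found in B major, not the diatonic i (Bm). Borrowed into B minor it is written I.

I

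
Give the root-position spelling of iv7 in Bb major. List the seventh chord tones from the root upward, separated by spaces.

Eb Gb Bb Db

iv7 is built on scale degree 4, which is Eb in both Bb major and its parallel. Building the minor-seventh chord from the parallel minor on Eb: Eb–Gb–Bb–Db.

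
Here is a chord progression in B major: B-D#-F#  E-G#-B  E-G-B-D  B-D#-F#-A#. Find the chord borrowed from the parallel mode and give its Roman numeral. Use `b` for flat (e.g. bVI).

The diatonic triads in B major are B, C#m, D#m, E, F#, G#m, A#dim. Of the given chords, B–D#–F# = B, E–G#–B = E and B–D#–F#–A# = Bmaj7 are diatonic. E–G–B–D doesn't fit — on degree 4 B major would have E (IV). Em7 is the degree-4 chord of B minor, so it is the borrowed iv7.

iv7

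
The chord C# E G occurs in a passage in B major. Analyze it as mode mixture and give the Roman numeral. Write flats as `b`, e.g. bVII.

C# is scale degree 2 in B major. Diatonically B major has C#m (ii) on that degree; C#–E–G is instead the diminished chord native to B minor, so it takes the label ii°.

ii°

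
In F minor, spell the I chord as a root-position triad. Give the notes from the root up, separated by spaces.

F A C

The root, F, is scale degree 1 — the same note in F minor and F major; only the chord quality changes. Stacking thirds in F major on F gives F–A–C.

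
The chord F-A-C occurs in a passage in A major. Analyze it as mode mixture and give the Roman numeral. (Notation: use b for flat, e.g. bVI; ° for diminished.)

bVI

In A major scale degree 6 is F#; F is its lowered form, from A minor. F–A–C is a major chord — the form found in A minor, not the diatonic vi (F#m). Borrowed into A major it is written bVI.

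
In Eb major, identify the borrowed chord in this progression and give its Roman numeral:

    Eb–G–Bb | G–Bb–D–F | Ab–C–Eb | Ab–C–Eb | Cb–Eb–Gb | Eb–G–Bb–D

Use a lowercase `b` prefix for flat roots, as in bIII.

bVI

In Eb major the diatonic chords are Eb, Fm, Gm, Ab, Bb, Cm, Ddim. Of the given chords, Eb–G–Bb = Eb, G–Bb–D–F = Gm7, Ab–C–Eb = Ab and Eb–G–Bb–D = Ebmaj7 are diatonic. But Cb–Eb–Gb is foreign: the diatonic vi on degree 6 is Cm, whereas Cb comes from Eb minor. It is labeled bVI.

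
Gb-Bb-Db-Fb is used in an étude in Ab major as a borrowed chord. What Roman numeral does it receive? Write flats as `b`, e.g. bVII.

bVII7

The root Gb is the lowered 7th scale degree — diatonically Ab major has G there. Gb–Bb–Db–Fb is a dominant-seventh chord — the form found in Ab minor, not the diatonic vii° (Gdim). Borrowed into Ab major it is written bVII7.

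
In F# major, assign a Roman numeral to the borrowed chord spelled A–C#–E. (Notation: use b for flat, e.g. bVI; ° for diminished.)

bIII

The root A is the lowered 3rd scale degree — diatonically F# major has A# there. The diatonic chord on degree 3 would be A#m (iii), but A–C#–E is the major chord from F# minor. As a borrowed chord it is labeled bIII.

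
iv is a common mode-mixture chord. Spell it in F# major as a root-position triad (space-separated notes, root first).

iv is built on scale degree 4, which is B in both F# major and its parallel. Building the minor chord from the parallel minor on B: B–D–F#.

B D F#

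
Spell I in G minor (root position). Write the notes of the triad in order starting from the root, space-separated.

I is built on scale degree 1, which is G in both G minor and its parallel. In G major the chord on G is G–B–D.

G B D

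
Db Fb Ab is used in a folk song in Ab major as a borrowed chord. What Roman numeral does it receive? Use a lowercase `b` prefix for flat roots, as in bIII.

The root Db is the diatonic 4th degree of Ab major; the borrowing shows in the chord quality. Diatonically Ab major has Db (IV) on that degree; Db–Fb–Ab is instead the minor chord native to Ab minor, so it takes the label iv.

iv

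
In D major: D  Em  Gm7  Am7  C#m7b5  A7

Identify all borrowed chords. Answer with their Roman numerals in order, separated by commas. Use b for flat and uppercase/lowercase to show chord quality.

The diatonic triads in D major are D, Em, F#m, G, A, Bm, C#dim. Of the given chords, D, Em, C#m7b5 and A7 are diatonic. Gm7 (G–Bb–D–F) is not: scale degree 4 in D major carries G (IV). In D minor the chord on that degree is Gm7, so here it functions as iv7, borrowed from the parallel minor. But Am7 (A–C–E–G) is foreign: the diatonic V on degree 5 is A, whereas Am7 comes from D minor. It is labeled v7.

iv7, v7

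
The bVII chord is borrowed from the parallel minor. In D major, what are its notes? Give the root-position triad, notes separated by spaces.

C E G

The root of bVII is the lowered 7th degree: C# becomes C. Building the major chord from the parallel minor on C: C–E–G.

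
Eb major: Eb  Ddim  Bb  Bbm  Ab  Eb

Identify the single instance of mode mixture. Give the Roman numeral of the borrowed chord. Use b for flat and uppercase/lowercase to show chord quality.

The diatonic triads in Eb major are Eb, Fm, Gm, Ab, Bb, Cm, Ddim. Of the given chords, Eb, Ddim, Bb and Ab are diatonic. But Bbm (Bb–Db–F) is foreign: the diatonic V on degree 5 is Bb, whereas Bbm comes from Eb minor. It is labeled v.

v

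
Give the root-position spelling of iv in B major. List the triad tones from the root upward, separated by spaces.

iv is built on scale degree 4, which is E in both B major and its parallel. In B minor the chord on E is E–G–B.

E G B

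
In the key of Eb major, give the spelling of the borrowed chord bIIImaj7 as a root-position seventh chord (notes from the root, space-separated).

Scale degree 3 in Eb major is G. bIIImaj7 uses the lowered form, Gb, taken from Eb minor. In Eb minor the chord on Gb is Gb–Bb–Db–F.

Gb Bb Db F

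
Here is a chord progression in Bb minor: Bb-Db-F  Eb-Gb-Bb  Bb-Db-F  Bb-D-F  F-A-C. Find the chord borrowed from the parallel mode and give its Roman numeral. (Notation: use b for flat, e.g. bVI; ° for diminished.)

I

Bb minor has the diatonic set Bbm, Cdim, Db, Ebm, F, Gb, Ab (with V from harmonic minor). Of the given chords, Bb–Db–F = Bbm, Eb–Gb–Bb = Ebm and F–A–C = F are diatonic. Bb–D–F doesn't fit — on degree 1 Bb minor would have Bbm (i). Bb is the degree-1 chord of Bb major, so it is the borrowed I.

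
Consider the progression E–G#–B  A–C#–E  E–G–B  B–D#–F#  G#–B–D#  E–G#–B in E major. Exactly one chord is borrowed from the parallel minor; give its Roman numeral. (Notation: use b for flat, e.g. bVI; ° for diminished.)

E major has the diatonic set E, F#m, G#m, A, B, C#m, D#dim. E–G#–B = E, A–C#–E = A, B–D#–F# = B and G#–B–D# = G#m all belong to that set. But E–G–B is foreign: the diatonic I on degree 1 is E, whereas Em comes from E minor. It is labeled i.

i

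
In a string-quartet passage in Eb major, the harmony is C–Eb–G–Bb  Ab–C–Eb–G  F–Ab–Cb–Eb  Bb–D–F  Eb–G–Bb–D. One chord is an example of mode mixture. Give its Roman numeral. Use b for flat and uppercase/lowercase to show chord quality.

iiø7

Eb major has the diatonic set Eb, Fm, Gm, Ab, Bb, Cm, Ddim. C–Eb–G–Bb = Cm7, Ab–C–Eb–G = Abmaj7, Bb–D–F = Bb and Eb–G–Bb–D = Ebmaj7 are all diatonic. F–Ab–Cb–Eb is not: scale degree 2 in Eb major carries Fm (ii). In Eb minor the chord on that degree is Fm7b5, so here it functions as iiø7, borrowed from the parallel minor.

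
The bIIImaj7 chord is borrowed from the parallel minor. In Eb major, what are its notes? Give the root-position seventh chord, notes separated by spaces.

bIIImaj7 is built on the lowered scale degree 3. In Eb major degree 3 is G; lowered it becomes Gb. Stacking thirds in Eb minor on Gb gives Gb–Bb–Db–F.

Gb Bb Db F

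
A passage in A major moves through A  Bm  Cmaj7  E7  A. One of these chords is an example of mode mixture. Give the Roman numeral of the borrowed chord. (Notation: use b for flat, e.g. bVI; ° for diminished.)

The diatonic triads in A major are A, Bm, C#m, D, E, F#m, G#dim. A, Bm and E7 all belong to that set. Cmaj7 (C–E–G–B) doesn't fit — on degree 3 A major would have C#m (iii). Cmaj7 is the degree-3 chord of A minor, so it is the borrowed bIIImaj7.

bIIImaj7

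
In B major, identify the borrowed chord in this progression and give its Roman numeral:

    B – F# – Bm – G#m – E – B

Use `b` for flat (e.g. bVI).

i

B major has the diatonic set B, C#m, D#m, E, F#, G#m, A#dim. Of the given chords, B, F#, G#m and E are diatonic. Bm (B–D–F#) is not: scale degree 1 in B major carries B (I). In B minor the chord on that degree is Bm, so here it functions as i, borrowed from the parallel minor.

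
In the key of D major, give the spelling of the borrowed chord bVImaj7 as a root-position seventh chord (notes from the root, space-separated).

Scale degree 6 in D major is B. bVImaj7 uses the lowered form, Bb, taken from D minor. In D minor the chord on Bb is Bb–D–F–A.

Bb D F A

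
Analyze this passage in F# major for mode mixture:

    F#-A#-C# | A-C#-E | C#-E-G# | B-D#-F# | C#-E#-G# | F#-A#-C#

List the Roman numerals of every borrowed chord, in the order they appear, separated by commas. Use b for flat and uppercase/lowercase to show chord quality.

bIII, v

In F# major the diatonic chords are F#, G#m, A#m, B, C#, D#m, E#dim. Of the given chords, F#–A#–C# = F#, B–D#–F# = B and C#–E#–G# = C# are diatonic. A–C#–E is not: scale degree 3 in F# major carries A#m (iii). In F# minor the chord on that degree is A, so here it functions as bIII, borrowed from the parallel minor. C#–E–G# doesn't fit — on degree 5 F# major would have C# (V). C#m is the degree-5 chord of F# minor, so it is the borrowed v.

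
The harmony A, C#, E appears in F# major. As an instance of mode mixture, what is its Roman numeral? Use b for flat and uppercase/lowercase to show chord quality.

bIII

In F# major scale degree 3 is A#; A is its lowered form, from F# minor. A–C#–E is a major chord — the form found in F# minor, not the diatonic iii (A#m). Borrowed into F# major it is written bIII.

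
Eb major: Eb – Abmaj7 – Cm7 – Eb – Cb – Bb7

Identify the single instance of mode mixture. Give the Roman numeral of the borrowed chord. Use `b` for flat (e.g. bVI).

bVI

The diatonic triads in Eb major are Eb, Fm, Gm, Ab, Bb, Cm, Ddim. Of the given chords, Eb, Abmaj7, Cm7 and Bb7 are diatonic. Cb (Cb–Eb–Gb) is not: scale degree 6 in Eb major carries Cm (vi). In Eb minor the chord on that degree is Cb, so here it functions as bVI, borrowed from the parallel minor.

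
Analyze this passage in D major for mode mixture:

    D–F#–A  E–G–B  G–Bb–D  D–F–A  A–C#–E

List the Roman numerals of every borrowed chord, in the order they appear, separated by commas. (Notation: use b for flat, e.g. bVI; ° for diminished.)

iv, i

In D major the diatonic chords are D, Em, F#m, G, A, Bm, C#dim. Of the given chords, D–F#–A = D, E–G–B = Em and A–C#–E = A are diatonic. But G–Bb–D is foreign: the diatonic IV on degree 4 is G, whereas Gm comes from D minor. It is labeled iv. But D–F–A is foreign: the diatonic I on degree 1 is D, whereas Dm comes from D minor. It is labeled i.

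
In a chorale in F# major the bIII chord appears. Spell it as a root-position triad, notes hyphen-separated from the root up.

bIII is built on the lowered scale degree 3. In F# major degree 3 is A#; lowered it becomes A. In F# minor the chord on A is A–C#–E.

A-C#-E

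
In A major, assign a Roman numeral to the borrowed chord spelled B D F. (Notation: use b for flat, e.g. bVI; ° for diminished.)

ii°

The root B is the diatonic 2nd degree of A major; the borrowing shows in the chord quality. The diatonic chord on degree 2 would be Bm (ii), but B–D–F is the diminished chord from A minor. As a borrowed chord it is labeled ii°.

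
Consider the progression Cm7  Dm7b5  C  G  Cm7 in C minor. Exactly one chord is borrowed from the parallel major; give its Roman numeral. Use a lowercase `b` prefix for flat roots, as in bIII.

I

The diatonic triads in C minor (with V from harmonic minor) are Cm, Ddim, Eb, Fm, G, Ab, Bb. Cm7, Dm7b5 and G all belong to that set. But C (C–E–G) is foreign: the diatonic i on degree 1 is Cm, whereas C comes from C major. It is labeled I.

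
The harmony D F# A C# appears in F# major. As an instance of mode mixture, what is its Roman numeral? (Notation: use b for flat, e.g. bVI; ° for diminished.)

D is the lowered form of scale degree 6 in F# major (the diatonic degree 6 is D#). The diatonic chord on degree 6 would be D#m (vi), but D–F#–A–C# is the major-seventh chord from F# minor. As a borrowed chord it is labeled bVImaj7.

bVImaj7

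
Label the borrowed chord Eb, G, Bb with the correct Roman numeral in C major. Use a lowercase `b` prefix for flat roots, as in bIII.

In C major scale degree 3 is E; Eb is its lowered form, from C minor. Eb–G–Bb is a major chord — the form found in C minor, not the diatonic iii (Em). Borrowed into C major it is written bIII.

bIII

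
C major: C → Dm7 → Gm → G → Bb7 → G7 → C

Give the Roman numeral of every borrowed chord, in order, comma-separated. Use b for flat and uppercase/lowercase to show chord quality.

In C major the diatonic chords are C, Dm, Em, F, G, Am, Bdim. C, Dm7, G and G7 are all diatonic. But Gm (G–Bb–D) is foreign: the diatonic V on degree 5 is G, whereas Gm comes from C minor. It is labeled v. Bb7 (Bb–D–F–Ab) doesn't fit — on degree 7 C major would have Bdim (vii°). Bb7 is the degree-7 chord of C minor, so it is the borrowed bVII7.

v, bVII7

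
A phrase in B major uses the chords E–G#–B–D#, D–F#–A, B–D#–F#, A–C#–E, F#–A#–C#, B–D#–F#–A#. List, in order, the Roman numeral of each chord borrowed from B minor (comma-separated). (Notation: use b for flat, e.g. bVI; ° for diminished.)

bIII, bVII

B major has the diatonic set B, C#m, D#m, E, F#, G#m, A#dim. Of the given chords, E–G#–B–D# = Emaj7, B–D#–F# = B, F#–A#–C# = F# and B–D#–F#–A# = Bmaj7 are diatonic. D–F#–A doesn't fit — on degree 3 B major would have D#m (iii). D is the degree-3 chord of B minor, so it is the borrowed bIII. A–C#–E is not: scale degree 7 in B major carries A#dim (vii°). In B minor the chord on that degree is A, so here it functions as bVII, borrowed from the parallel minor.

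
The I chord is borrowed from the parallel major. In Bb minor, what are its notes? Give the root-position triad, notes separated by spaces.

I is built on scale degree 1, which is Bb in both Bb minor and its parallel. Stacking thirds in Bb major on Bb gives Bb–D–F.

Bb D F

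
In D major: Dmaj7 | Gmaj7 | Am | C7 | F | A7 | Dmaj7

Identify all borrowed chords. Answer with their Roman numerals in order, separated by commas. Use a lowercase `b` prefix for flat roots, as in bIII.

In D major the diatonic chords are D, Em, F#m, G, A, Bm, C#dim. Dmaj7, Gmaj7 and A7 all belong to that set. But Am (A–C–E) is foreign: the diatonic V on degree 5 is A, whereas Am comes from D minor. It is labeled v. C7 (C–E–G–Bb) is not: scale degree 7 in D major carries C#dim (vii°). In D minor the chord on that degree is C7, so here it functions as bVII7, borrowed from the parallel minor. F (F–A–C) is not: scale degree 3 in D major carries F#m (iii). In D minor the chord on that degree is F, so here it functions as bIII, borrowed from the parallel minor.

v, bVII7, bIII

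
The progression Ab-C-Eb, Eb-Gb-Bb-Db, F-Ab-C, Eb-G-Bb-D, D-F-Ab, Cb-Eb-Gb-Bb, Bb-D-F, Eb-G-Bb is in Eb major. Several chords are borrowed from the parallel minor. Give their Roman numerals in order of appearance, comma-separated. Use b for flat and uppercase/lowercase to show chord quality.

Eb major has the diatonic set Eb, Fm, Gm, Ab, Bb, Cm, Ddim. Ab–C–Eb = Ab, F–Ab–C = Fm, Eb–G–Bb–D = Ebmaj7, D–F–Ab = Ddim, Bb–D–F = Bb and Eb–G–Bb = Eb are all diatonic. Eb–Gb–Bb–Db doesn't fit — on degree 1 Eb major would have Eb (I). Ebm7 is the degree-1 chord of Eb minor, so it is the borrowed i7. But Cb–Eb–Gb–Bb is foreign: the diatonic vi on degree 6 is Cm, whereas Cbmaj7 comes from Eb minor. It is labeled bVImaj7.

i7, bVImaj7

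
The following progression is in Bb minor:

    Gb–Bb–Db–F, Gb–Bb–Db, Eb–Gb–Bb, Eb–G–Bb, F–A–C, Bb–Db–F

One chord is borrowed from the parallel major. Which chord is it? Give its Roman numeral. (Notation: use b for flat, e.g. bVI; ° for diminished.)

In Bb minor (with V from harmonic minor) the diatonic chords are Bbm, Cdim, Db, Ebm, F, Gb, Ab. Of the given chords, Gb–Bb–Db–F = Gbmaj7, Gb–Bb–Db = Gb, Eb–Gb–Bb = Ebm, F–A–C = F and Bb–Db–F = Bbm are diatonic. Eb–G–Bb is not: scale degree 4 in Bb minor carries Ebm (iv). In Bb major the chord on that degree is Eb, so here it functions as IV, borrowed from the parallel major.

IV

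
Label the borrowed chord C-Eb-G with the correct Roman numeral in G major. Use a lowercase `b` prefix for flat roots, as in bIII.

C is scale degree 4 in G major. C–Eb–G is a minor chord — the form found in G minor, not the diatonic IV (C). Borrowed into G major it is written iv.

iv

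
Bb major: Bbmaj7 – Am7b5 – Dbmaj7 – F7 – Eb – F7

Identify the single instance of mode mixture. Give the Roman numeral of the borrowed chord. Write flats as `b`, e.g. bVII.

bIIImaj7

In Bb major the diatonic chords are Bb, Cm, Dm, Eb, F, Gm, Adim. Bbmaj7, Am7b5, F7 and Eb all belong to that set. Dbmaj7 (Db–F–Ab–C) is not: scale degree 3 in Bb major carries Dm (iii). In Bb minor the chord on that degree is Dbmaj7, so here it functions as bIIImaj7, borrowed from the parallel minor.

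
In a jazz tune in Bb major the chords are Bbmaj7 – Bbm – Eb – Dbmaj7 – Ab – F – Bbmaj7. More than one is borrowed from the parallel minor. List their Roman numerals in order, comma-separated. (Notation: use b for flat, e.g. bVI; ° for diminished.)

i, bIIImaj7, bVII

In Bb major the diatonic chords are Bb, Cm, Dm, Eb, F, Gm, Adim. Of the given chords, Bbmaj7, Eb and F are diatonic. Bbm (Bb–Db–F) is not: scale degree 1 in Bb major carries Bb (I). In Bb minor the chord on that degree is Bbm, so here it functions as i, borrowed from the parallel minor. But Dbmaj7 (Db–F–Ab–C) is foreign: the diatonic iii on degree 3 is Dm, whereas Dbmaj7 comes from Bb minor. It is labeled bIIImaj7. But Ab (Ab–C–Eb) is foreign: the diatonic vii° on degree 7 is Adim, whereas Ab comes from Bb minor. It is labeled bVII.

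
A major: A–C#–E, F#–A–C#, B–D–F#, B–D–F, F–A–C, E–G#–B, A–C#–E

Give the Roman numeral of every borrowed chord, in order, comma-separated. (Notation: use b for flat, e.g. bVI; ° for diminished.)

ii°, bVI

A major has the diatonic set A, Bm, C#m, D, E, F#m, G#dim. Of the given chords, A–C#–E = A, F#–A–C# = F#m, B–D–F# = Bm and E–G#–B = E are diatonic. B–D–F is not: scale degree 2 in A major carries Bm (ii). In A minor the chord on that degree is Bdim, so here it functions as ii°, borrowed from the parallel minor. F–A–C doesn't fit — on degree 6 A major would have F#m (vi). F is the degree-6 chord of A minor, so it is the borrowed bVI.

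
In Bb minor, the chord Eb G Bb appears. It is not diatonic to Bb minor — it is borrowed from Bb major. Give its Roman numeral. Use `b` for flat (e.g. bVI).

The root Eb is the diatonic 4th degree of Bb minor; the borrowing shows in the chord quality. Diatonically Bb minor has Ebm (iv) on that degree; Eb–G–Bb is instead the major chord native to Bb major, so it takes the label IV.

IV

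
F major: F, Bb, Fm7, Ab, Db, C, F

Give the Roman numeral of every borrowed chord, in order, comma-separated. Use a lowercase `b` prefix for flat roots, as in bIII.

In F major the diatonic chords are F, Gm, Am, Bb, C, Dm, Edim. F, Bb and C are all diatonic. Fm7 (F–Ab–C–Eb) is not: scale degree 1 in F major carries F (I). In F minor the chord on that degree is Fm7, so here it functions as i7, borrowed from the parallel minor. Ab (Ab–C–Eb) is not: scale degree 3 in F major carries Am (iii). In F minor the chord on that degree is Ab, so here it functions as bIII, borrowed from the parallel minor. But Db (Db–F–Ab) is foreign: the diatonic vi on degree 6 is Dm, whereas Db comes from F minor. It is labeled bVI.

i7, bIII, bVI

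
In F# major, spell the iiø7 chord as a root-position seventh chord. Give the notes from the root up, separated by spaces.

The root, G#, is scale degree 2 — the same note in F# major and F# minor; only the chord quality changes. Stacking thirds in F# minor on G# gives G#–B–D–F#.

G# B D F#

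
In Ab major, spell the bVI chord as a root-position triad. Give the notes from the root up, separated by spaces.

Scale degree 6 in Ab major is F. bVI uses the lowered form, Fb, taken from Ab minor. Building the major chord from the parallel minor on Fb: Fb–Ab–Cb.

Fb Ab Cb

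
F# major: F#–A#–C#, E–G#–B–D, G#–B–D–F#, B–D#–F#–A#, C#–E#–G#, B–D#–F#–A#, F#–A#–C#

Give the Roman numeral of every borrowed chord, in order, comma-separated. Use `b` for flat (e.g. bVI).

bVII7, iiø7

The diatonic triads in F# major are F#, G#m, A#m, B, C#, D#m, E#dim. Of the given chords, F#–A#–C# = F#, B–D#–F#–A# = Bmaj7 and C#–E#–G# = C# are diatonic. But E–G#–B–D is foreign: the diatonic vii° on degree 7 is E#dim, whereas E7 comes from F# minor. It is labeled bVII7. G#–B–D–F# is not: scale degree 2 in F# major carries G#m (ii). In F# minor the chord on that degree is G#m7b5, so here it functions as iiø7, borrowed from the parallel minor.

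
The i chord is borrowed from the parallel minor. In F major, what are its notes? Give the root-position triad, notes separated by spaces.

The root, F, is scale degree 1 — the same note in F major and F minor; only the chord quality changes. In F minor the chord on F is F–Ab–C.

F Ab C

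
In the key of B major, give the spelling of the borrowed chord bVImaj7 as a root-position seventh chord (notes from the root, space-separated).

G B D F#

Scale degree 6 in B major is G#. bVImaj7 uses the lowered form, G, taken from B minor. Stacking thirds in B minor on G gives G–B–D–F#.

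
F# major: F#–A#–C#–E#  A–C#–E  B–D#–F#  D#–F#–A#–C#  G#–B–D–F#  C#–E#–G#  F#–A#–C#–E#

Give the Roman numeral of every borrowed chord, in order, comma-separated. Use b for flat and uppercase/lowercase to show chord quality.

bIII, iiø7

In F# major the diatonic chords are F#, G#m, A#m, B, C#, D#m, E#dim. Of the given chords, F#–A#–C#–E# = F#maj7, B–D#–F# = B, D#–F#–A#–C# = D#m7 and C#–E#–G# = C# are diatonic. But A–C#–E is foreign: the diatonic iii on degree 3 is A#m, whereas A comes from F# minor. It is labeled bIII. G#–B–D–F# is not: scale degree 2 in F# major carries G#m (ii). In F# minor the chord on that degree is G#m7b5, so here it functions as iiø7, borrowed from the parallel minor.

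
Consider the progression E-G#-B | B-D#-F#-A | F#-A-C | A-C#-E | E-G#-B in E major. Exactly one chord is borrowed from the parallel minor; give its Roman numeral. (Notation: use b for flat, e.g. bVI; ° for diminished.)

ii°

In E major the diatonic chords are E, F#m, G#m, A, B, C#m, D#dim. Of the given chords, E–G#–B = E, B–D#–F#–A = B7 and A–C#–E = A are diatonic. F#–A–C is not: scale degree 2 in E major carries F#m (ii). In E minor the chord on that degree is F#dim, so here it functions as ii°, borrowed from the parallel minor.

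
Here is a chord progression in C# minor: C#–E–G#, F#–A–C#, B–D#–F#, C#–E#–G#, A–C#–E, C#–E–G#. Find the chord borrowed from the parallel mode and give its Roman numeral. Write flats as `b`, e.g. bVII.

I

C# minor has the diatonic set C#m, D#dim, E, F#m, G#, A, B (with V from harmonic minor). Of the given chords, C#–E–G# = C#m, F#–A–C# = F#m, B–D#–F# = B and A–C#–E = A are diatonic. C#–E#–G# is not: scale degree 1 in C# minor carries C#m (i). In C# major the chord on that degree is C#, so here it functions as I, borrowed from the parallel major.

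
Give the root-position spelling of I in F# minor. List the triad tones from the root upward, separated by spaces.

I is built on scale degree 1, which is F# in both F# minor and its parallel. In F# major the chord on F# is F#–A#–C#.

F# A# C#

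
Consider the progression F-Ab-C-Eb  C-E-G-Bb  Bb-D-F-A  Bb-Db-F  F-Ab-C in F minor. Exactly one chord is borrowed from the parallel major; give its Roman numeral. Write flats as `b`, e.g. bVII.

In F minor (with V from harmonic minor) the diatonic chords are Fm, Gdim, Ab, Bbm, C, Db, Eb. Of the given chords, F–Ab–C–Eb = Fm7, C–E–G–Bb = C7, Bb–Db–F = Bbm and F–Ab–C = Fm are diatonic. But Bb–D–F–A is foreign: the diatonic iv on degree 4 is Bbm, whereas Bbmaj7 comes from F major. It is labeled IVmaj7.

IVmaj7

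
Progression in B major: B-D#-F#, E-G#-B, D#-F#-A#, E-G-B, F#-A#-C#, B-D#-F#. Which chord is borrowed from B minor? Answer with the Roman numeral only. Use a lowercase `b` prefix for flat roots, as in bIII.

iv

In B major the diatonic chords are B, C#m, D#m, E, F#, G#m, A#dim. B–D#–F# = B, E–G#–B = E, D#–F#–A# = D#m and F#–A#–C# = F# are all diatonic. E–G–B is not: scale degree 4 in B major carries E (IV). In B minor the chord on that degree is Em, so here it functions as iv, borrowed from the parallel minor.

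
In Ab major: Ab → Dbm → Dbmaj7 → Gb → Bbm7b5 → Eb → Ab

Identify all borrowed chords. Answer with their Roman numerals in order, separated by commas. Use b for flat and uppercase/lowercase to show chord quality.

iv, bVII, iiø7

In Ab major the diatonic chords are Ab, Bbm, Cm, Db, Eb, Fm, Gdim. Ab, Dbmaj7 and Eb are all diatonic. Dbm (Db–Fb–Ab) is not: scale degree 4 in Ab major carries Db (IV). In Ab minor the chord on that degree is Dbm, so here it functions as iv, borrowed from the parallel minor. But Gb (Gb–Bb–Db) is foreign: the diatonic vii° on degree 7 is Gdim, whereas Gb comes from Ab minor. It is labeled bVII. But Bbm7b5 (Bb–Db–Fb–Ab) is foreign: the diatonic ii on degree 2 is Bbm, whereas Bbm7b5 comes from Ab minor. It is labeled iiø7.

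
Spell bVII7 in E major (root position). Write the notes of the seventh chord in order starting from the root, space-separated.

bVII7 is built on the lowered scale degree 7. In E major degree 7 is D#; lowered it becomes D. Building the dominant-seventh chord from the parallel minor on D: D–F#–A–C.

D F# A C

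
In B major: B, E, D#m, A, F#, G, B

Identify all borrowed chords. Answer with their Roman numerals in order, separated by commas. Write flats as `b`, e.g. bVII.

B major has the diatonic set B, C#m, D#m, E, F#, G#m, A#dim. B, E, D#m and F# all belong to that set. A (A–C#–E) doesn't fit — on degree 7 B major would have A#dim (vii°). A is the degree-7 chord of B minor, so it is the borrowed bVII. G (G–B–D) is not: scale degree 6 in B major carries G#m (vi). In B minor the chord on that degree is G, so here it functions as bVI, borrowed from the parallel minor.

bVII, bVI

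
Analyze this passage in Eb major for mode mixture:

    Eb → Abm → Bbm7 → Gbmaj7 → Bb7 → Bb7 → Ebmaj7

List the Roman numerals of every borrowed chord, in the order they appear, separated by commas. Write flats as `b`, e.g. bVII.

iv, v7, bIIImaj7

The diatonic triads in Eb major are Eb, Fm, Gm, Ab, Bb, Cm, Ddim. Of the given chords, Eb, Bb7 and Ebmaj7 are diatonic. Abm (Ab–Cb–Eb) is not: scale degree 4 in Eb major carries Ab (IV). In Eb minor the chord on that degree is Abm, so here it functions as iv, borrowed from the parallel minor. Bbm7 (Bb–Db–F–Ab) is not: scale degree 5 in Eb major carries Bb (V). In Eb minor the chord on that degree is Bbm7, so here it functions as v7, borrowed from the parallel minor. Gbmaj7 (Gb–Bb–Db–F) doesn't fit — on degree 3 Eb major would have Gm (iii). Gbmaj7 is the degree-3 chord of Eb minor, so it is the borrowed bIIImaj7.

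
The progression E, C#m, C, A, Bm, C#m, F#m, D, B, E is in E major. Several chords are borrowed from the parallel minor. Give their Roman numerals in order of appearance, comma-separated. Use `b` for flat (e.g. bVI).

bVI, v, bVII

E major has the diatonic set E, F#m, G#m, A, B, C#m, D#dim. E, C#m, A, F#m and B all belong to that set. C (C–E–G) doesn't fit — on degree 6 E major would have C#m (vi). C is the degree-6 chord of E minor, so it is the borrowed bVI. Bm (B–D–F#) is not: scale degree 5 in E major carries B (V). In E minor the chord on that degree is Bm, so here it functions as v, borrowed from the parallel minor. D (D–F#–A) is not: scale degree 7 in E major carries D#dim (vii°). In E minor the chord on that degree is D, so here it functions as bVII, borrowed from the parallel minor.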